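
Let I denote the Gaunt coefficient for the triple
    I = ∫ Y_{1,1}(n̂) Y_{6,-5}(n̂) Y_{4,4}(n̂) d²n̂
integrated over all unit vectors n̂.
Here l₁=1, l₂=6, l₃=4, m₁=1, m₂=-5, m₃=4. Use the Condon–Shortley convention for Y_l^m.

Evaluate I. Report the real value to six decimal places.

0.000000

triangle: need 5≤l₃≤7, have 4; I=0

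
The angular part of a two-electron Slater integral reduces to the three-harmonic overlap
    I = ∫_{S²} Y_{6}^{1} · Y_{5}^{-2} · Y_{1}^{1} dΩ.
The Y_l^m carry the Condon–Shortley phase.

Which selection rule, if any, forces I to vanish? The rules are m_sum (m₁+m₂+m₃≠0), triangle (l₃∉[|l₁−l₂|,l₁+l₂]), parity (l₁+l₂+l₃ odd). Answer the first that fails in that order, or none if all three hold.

none

Σmᵢ = 0  ✓
l₃∈[|l₁−l₂|,l₁+l₂]=[1,11], have l₃=1  ✓
Σlᵢ = 12 ⇒ even  ✓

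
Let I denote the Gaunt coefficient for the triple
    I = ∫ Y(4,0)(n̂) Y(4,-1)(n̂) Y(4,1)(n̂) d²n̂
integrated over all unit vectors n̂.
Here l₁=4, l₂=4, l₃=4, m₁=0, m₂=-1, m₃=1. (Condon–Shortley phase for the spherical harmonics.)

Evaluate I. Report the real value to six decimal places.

-0.068481

Rules hold: Σm=0, L=12 even, 0≤4≤8.
N = 9·9·9 = 729
Δ = 4!·4!·4!/13! = 1/450450
Racah Σ t=0..4: t=0:+1/13824 t=1:−1/216 t=2:+1/64 t=3:−1/216 t=4:+1/13824 = 5/768
⇒ 3j(4 4 4; 0 0 0)² = 18/1001, sgn +1
Racah Σ t=0..3: t=0:+1/3456 t=1:−1/144 t=2:+1/96 t=3:−1/864 = 1/384
⇒ 3j(4 4 4; 0 -1 1)² = 9/2002, sgn -1
4πI² = N·(3j₀)²·(3jₘ)² = 59049/1002001
I = -1·√(0.0589311/4π) = -0.06848055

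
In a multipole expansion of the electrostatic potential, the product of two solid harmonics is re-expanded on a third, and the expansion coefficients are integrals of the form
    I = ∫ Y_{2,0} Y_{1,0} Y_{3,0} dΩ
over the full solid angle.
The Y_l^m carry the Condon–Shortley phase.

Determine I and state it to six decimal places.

0.247767

Rules hold: Σm=0, L=6 even, 1≤3≤3.
N = 5·3·7 = 105
Δ = 0!·4!·2!/7! = 1/105
Racah Σ t=0..0: t=0:+1/4 = 1/4
⇒ 3j(2 1 3; 0 0 0)² = 3/35, sgn -1
(m-triple is (0,0,0) — same symbol as above.)
4πI² = N·(3j₀)²·(3jₘ)² = 27/35
I = +1·√(0.771429/4π) = 0.24776670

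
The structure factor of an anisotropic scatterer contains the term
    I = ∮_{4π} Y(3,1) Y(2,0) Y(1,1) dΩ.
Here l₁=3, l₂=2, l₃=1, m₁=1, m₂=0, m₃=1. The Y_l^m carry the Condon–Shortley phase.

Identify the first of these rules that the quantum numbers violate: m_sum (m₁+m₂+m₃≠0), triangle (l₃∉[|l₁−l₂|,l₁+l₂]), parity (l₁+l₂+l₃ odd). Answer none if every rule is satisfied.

m_sum

Σmᵢ = 2  ✗
l₃∈[|l₁−l₂|,l₁+l₂]=[1,5], have l₃=1
Σlᵢ = 6 ⇒ even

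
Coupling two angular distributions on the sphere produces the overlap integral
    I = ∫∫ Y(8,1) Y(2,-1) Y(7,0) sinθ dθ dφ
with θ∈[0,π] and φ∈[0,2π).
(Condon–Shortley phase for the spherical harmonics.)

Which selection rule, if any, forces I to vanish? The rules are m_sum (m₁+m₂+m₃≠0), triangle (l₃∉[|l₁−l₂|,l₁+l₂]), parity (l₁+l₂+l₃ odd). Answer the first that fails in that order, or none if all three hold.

parity

azimuthal sum: 1 − 1 + 0 = 0  ✓
6 ≤ 7 ≤ 10 (triangle on l)  ✓
L = 8 + 2 + 7 = 17 (odd)  ✗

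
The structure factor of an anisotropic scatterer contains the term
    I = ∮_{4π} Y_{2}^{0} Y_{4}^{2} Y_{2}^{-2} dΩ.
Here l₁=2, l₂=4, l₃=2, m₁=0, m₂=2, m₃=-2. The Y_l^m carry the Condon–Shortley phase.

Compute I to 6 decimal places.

0.156078

m-sum 0 ✓  L=8 even ✓  2≤2≤6 ✓
Π(2lᵢ+1) = 5×9×5 = 225
triangle coeff Δ(2,4,2) = 1/630
Σ_t [2,2]: t=2:+1/16 = 1/16
(3j)²=2/35 [(2 4 2; 0 0 0)], sign=+1
Σ_t [2,2]: t=2:+1/96 = 1/96
(3j)²=1/42 [(2 4 2; 0 2 -2)], sign=+1
⇒ 4πI² = 15/49
I = (+1)√(15/49/(4π)) = 0.15607835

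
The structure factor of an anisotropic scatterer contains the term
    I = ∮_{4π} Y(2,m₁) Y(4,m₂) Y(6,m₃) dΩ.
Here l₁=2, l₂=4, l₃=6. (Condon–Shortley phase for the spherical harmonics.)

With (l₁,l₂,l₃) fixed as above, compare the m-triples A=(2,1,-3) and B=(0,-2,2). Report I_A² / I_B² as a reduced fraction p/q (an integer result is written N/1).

3/4

Same 2,4,6: normalisation and zero-m 3j drop out of the ratio.
A: Δ: 0! 4! 8! / 13! → 1/6435; sum: t=0:+1/17280 = 1/17280; 3j²(2 4 6; 2 1 -3) = Δ·Π!·Σ² = 14/715  (sign -1)
B: Δ: 0! 4! 8! / 13! → 1/6435; sum: t=0:+1/5760 = 1/5760; 3j²(2 4 6; 0 -2 2) = Δ·Π!·Σ² = 56/2145  (sign +1)
I_A²/I_B² = (14/715)/(56/2145) = 3/4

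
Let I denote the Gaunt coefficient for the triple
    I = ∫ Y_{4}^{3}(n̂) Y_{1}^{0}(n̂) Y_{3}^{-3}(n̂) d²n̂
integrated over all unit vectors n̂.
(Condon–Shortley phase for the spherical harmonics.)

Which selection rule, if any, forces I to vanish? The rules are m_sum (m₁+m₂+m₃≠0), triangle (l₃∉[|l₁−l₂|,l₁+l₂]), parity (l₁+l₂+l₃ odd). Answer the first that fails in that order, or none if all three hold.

m₁+m₂+m₃ = 3 + 0 − 3 = 0  ✓
triangle: |4−1|=3 ≤ l₃=3 ≤ 4+1=5  ✓
parity: l₁+l₂+l₃ = 8 is even  ✓

none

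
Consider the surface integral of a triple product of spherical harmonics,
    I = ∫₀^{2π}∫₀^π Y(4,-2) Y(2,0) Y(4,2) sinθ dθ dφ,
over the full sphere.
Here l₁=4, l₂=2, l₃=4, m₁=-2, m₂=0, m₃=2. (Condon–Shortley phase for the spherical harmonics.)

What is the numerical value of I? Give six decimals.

m-sum 0 ✓  L=10 even ✓  2≤4≤6 ✓
Π(2lᵢ+1) = 9×5×9 = 405
triangle coeff Δ(4,2,4) = 1/13860
Σ_t [0,2]: t=0:+1/192 t=1:−1/36 t=2:+1/192 = -5/288
(3j)²=20/693 [(4 2 4; 0 0 0)], sign=-1
Σ_t [0,2]: t=0:+1/2880 t=1:−1/120 t=2:+1/192 = -1/360
(3j)²=16/3465 [(4 2 4; -2 0 2)], sign=-1
⇒ 4πI² = 320/5929
I = (+1)√(320/5929/(4π)) = 0.06553591

0.065536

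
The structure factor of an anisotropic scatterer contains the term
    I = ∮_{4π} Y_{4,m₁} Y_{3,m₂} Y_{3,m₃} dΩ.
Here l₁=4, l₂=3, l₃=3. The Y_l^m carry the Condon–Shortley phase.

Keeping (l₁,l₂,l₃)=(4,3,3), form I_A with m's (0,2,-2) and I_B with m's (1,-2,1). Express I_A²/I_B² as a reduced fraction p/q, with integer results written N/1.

Shared (l₁,l₂,l₃)=(4,3,3): N and (l;000)² cancel in I_A²/I_B².
A: Δ = 4!·4!·2!/11! = 1/34650; Racah Σ t=3..4: t=3:−1/72 t=4:+1/576 = -7/576; ⇒ 3j(4 3 3; 0 2 -2)² = 7/198, sgn +1
B: Δ = 4!·4!·2!/11! = 1/34650; Racah Σ t=0..1: t=0:+1/144 t=1:−1/48 = -1/72; ⇒ 3j(4 3 3; 1 -2 1)² = 16/693, sgn -1
I_A²/I_B² = (7/198)/(16/693) = 49/32

49/32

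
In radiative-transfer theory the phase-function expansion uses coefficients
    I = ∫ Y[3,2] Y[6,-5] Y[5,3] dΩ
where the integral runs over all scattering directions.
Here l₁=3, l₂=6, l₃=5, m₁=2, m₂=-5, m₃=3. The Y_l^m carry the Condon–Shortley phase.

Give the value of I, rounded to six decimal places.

-0.169016

m-sum 0 ✓  L=14 even ✓  3≤5≤9 ✓
Π(2lᵢ+1) = 7×13×11 = 1001
triangle coeff Δ(3,6,5) = 1/675675
Σ_t [1,3]: t=1:−1/8640 t=2:+1/2304 t=3:−1/8640 = 7/34560
(3j)²=7/429 [(3 6 5; 0 0 0)], sign=-1
Σ_t [0,1]: t=0:+1/120960 t=1:−1/483840 = 1/161280
(3j)²=2/91 [(3 6 5; 2 -5 3)], sign=+1
⇒ 4πI² = 14/39
I = (-1)√(14/39/(4π)) = -0.16901560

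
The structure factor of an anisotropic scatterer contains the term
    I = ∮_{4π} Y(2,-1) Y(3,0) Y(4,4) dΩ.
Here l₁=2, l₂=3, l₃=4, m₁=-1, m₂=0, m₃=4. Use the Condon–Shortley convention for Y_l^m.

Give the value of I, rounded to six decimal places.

-1 + 0 + 4 = 3 ≠ 0: azimuthal integral kills it; I = 0

0.000000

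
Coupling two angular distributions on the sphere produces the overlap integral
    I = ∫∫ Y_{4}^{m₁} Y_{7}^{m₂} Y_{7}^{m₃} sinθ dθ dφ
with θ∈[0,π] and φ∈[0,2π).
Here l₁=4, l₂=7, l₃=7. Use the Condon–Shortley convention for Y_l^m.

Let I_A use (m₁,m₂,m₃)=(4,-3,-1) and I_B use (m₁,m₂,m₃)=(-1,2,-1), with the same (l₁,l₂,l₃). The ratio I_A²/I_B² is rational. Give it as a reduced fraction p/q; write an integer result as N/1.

34300/12321

l's match ⇒ only the (l;m) 3-j factors differ between A and B.
A: triangle coeff Δ(4,7,7) = 1/58198140; Σ_t [0,0]: t=0:+1/9953280 = 1/9953280; (3j)²=2450/138567 [(4 7 7; 4 -3 -1)], sign=+1
B: triangle coeff Δ(4,7,7) = 1/58198140; Σ_t [1,4]: t=1:−1/11612160 t=2:+1/725760 t=3:−1/414720 t=4:+1/2073600 = -37/58060800; (3j)²=4107/646646 [(4 7 7; -1 2 -1)], sign=-1
I_A²/I_B² = (2450/138567)/(4107/646646) = 34300/12321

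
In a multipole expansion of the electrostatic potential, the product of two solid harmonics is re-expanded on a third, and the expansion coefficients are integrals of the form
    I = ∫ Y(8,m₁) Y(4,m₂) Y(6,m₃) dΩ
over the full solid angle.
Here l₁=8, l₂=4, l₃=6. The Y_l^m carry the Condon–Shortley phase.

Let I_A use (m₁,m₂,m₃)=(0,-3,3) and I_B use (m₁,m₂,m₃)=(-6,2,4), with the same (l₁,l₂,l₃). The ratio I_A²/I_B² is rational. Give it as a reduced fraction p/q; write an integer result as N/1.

3087/2860

Same 8,4,6: normalisation and zero-m 3j drop out of the ratio.
A: Δ: 6! 10! 2! / 19! → 1/23279256; sum: t=0:+1/58060800 t=1:−1/7257600 = -1/8294400; 3j²(8 4 6; 0 -3 3) = Δ·Π!·Σ² = 1029/92378  (sign +1)
B: Δ: 6! 10! 2! / 19! → 1/23279256; sum: t=4:+1/348364800 t=5:−1/43545600 t=6:+1/116121600 = -1/87091200; 3j²(8 4 6; -6 2 4) = Δ·Π!·Σ² = 10/969  (sign -1)
I_A²/I_B² = (1029/92378)/(10/969) = 3087/2860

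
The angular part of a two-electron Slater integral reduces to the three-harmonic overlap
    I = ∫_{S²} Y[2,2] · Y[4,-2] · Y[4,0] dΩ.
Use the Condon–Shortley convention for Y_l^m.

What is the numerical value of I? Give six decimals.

-0.190365

Checks pass: Σm=0; 10 even; l₃=4∈[2,6].
(2·2+1)(2·4+1)(2·4+1) = 405
Δ: 2! 2! 6! / 11! → 1/13860
sum: t=0:+1/192 t=1:−1/36 t=2:+1/192 = -5/288
3j²(2 4 4; 0 0 0) = Δ·Π!·Σ² = 20/693  (sign -1)
sum: t=0:+1/192 = 1/192
3j²(2 4 4; 2 -2 0) = Δ·Π!·Σ² = 3/77  (sign +1)
combine: 4πI² = 405·20/693·3/77 = 2700/5929
take √, sign -1: I = -0.19036462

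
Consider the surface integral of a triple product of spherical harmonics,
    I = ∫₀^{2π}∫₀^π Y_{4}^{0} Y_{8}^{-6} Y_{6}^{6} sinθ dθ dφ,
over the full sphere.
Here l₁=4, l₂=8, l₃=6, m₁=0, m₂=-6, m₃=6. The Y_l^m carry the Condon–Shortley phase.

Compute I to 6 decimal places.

Checks pass: Σm=0; 18 even; l₃=6∈[4,12].
(2·4+1)(2·8+1)(2·6+1) = 1989
Δ: 6! 2! 10! / 19! → 1/23279256
sum: t=2:+1/1658880 t=3:−1/518400 t=4:+1/1658880 = -1/1382400
3j²(4 8 6; 0 0 0) = Δ·Π!·Σ² = 504/46189  (sign -1)
sum: t=2:+1/348364800 = 1/348364800
3j²(4 8 6; 0 -6 6) = Δ·Π!·Σ² = 11/646  (sign +1)
combine: 4πI² = 1989·504/46189·11/646 = 2268/6137
take √, sign -1: I = -0.17148989

-0.171490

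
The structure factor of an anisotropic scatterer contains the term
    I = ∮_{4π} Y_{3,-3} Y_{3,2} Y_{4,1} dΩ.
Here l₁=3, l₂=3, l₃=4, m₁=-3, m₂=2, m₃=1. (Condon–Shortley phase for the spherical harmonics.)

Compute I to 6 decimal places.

m-sum 0 ✓  L=10 even ✓  0≤4≤6 ✓
Π(2lᵢ+1) = 7×7×9 = 441
triangle coeff Δ(3,3,4) = 1/34650
Σ_t [0,2]: t=0:+1/72 t=1:−1/16 t=2:+1/72 = -5/144
(3j)²=2/77 [(3 3 4; 0 0 0)], sign=-1
Σ_t [2,2]: t=2:+1/288 = 1/288
(3j)²=5/231 [(3 3 4; -3 2 1)], sign=-1
⇒ 4πI² = 30/121
I = (+1)√(30/121/(4π)) = 0.14046335

0.140463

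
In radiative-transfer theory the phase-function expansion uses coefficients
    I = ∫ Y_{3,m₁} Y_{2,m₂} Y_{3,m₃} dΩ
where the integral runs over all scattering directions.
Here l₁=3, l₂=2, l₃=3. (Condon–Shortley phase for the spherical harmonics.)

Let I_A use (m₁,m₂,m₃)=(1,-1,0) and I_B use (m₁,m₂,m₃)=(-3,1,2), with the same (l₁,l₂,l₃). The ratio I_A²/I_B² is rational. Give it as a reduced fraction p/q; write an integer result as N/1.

2/25

Same 3,2,3: normalisation and zero-m 3j drop out of the ratio.
A: Δ: 2! 4! 2! / 9! → 1/3780; sum: t=0:+1/8 t=1:−1/12 = 1/24; 3j²(3 2 3; 1 -1 0) = Δ·Π!·Σ² = 1/210  (sign -1)
B: Δ: 2! 4! 2! / 9! → 1/3780; sum: t=2:+1/48 = 1/48; 3j²(3 2 3; -3 1 2) = Δ·Π!·Σ² = 5/84  (sign -1)
I_A²/I_B² = (1/210)/(5/84) = 2/25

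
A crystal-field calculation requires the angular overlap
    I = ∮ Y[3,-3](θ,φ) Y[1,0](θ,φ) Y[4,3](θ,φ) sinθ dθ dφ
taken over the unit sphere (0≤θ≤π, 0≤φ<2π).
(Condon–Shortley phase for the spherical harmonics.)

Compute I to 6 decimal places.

-0.162868

Rules hold: Σm=0, L=8 even, 2≤4≤4.
N = 7·3·9 = 189
Δ = 0!·6!·2!/9! = 1/252
Racah Σ t=0..0: t=0:+1/36 = 1/36
⇒ 3j(3 1 4; 0 0 0)² = 4/63, sgn +1
Racah Σ t=0..0: t=0:+1/720 = 1/720
⇒ 3j(3 1 4; -3 0 3)² = 1/36, sgn -1
4πI² = N·(3j₀)²·(3jₘ)² = 1/3
I = -1·√(0.333333/4π) = -0.16286750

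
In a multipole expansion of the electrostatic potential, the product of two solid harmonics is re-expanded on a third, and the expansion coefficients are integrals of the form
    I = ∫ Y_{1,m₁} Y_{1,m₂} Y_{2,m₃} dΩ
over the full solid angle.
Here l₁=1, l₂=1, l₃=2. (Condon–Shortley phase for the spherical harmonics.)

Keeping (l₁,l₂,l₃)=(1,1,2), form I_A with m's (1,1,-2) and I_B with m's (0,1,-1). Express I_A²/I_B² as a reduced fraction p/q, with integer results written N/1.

2/1

Shared (l₁,l₂,l₃)=(1,1,2): N and (l;000)² cancel in I_A²/I_B².
A: Δ = 0!·2!·2!/5! = 1/30; Racah Σ t=0..0: t=0:+1/4 = 1/4; ⇒ 3j(1 1 2; 1 1 -2)² = 1/5, sgn +1
B: Δ = 0!·2!·2!/5! = 1/30; Racah Σ t=0..0: t=0:+1/2 = 1/2; ⇒ 3j(1 1 2; 0 1 -1)² = 1/10, sgn -1
I_A²/I_B² = (1/5)/(1/10) = 2/1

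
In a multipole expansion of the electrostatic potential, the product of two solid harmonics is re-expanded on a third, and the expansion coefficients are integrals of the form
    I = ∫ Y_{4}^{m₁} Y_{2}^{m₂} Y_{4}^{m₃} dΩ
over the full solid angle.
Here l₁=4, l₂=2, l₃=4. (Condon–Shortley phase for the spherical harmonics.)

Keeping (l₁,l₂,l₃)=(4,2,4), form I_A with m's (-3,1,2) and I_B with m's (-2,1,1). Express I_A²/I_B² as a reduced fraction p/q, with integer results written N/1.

175/81

l's match ⇒ only the (l;m) 3-j factors differ between A and B.
A: triangle coeff Δ(4,2,4) = 1/13860; Σ_t [1,2]: t=1:−1/1440 t=2:+1/240 = 1/288; (3j)²=5/132 [(4 2 4; -3 1 2)], sign=+1
B: triangle coeff Δ(4,2,4) = 1/13860; Σ_t [1,2]: t=1:−1/240 t=2:+1/96 = 1/160; (3j)²=27/1540 [(4 2 4; -2 1 1)], sign=-1
I_A²/I_B² = (5/132)/(27/1540) = 175/81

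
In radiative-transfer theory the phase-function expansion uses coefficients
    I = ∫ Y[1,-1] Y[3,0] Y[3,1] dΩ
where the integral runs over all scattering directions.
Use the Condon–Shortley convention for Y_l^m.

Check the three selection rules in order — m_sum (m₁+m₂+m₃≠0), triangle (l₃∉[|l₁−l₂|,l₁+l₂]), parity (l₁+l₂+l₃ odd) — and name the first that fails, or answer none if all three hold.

Σmᵢ = 0  ✓
l₃∈[|l₁−l₂|,l₁+l₂]=[2,4], have l₃=3  ✓
Σlᵢ = 7 ⇒ odd  ✗

parity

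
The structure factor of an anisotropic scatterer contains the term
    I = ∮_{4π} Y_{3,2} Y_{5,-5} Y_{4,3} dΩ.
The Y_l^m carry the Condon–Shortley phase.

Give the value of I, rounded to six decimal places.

-0.212007

Checks pass: Σm=0; 12 even; l₃=4∈[2,8].
(2·3+1)(2·5+1)(2·4+1) = 693
Δ: 4! 2! 6! / 13! → 1/180180
sum: t=1:−1/576 t=2:+1/144 t=3:−1/576 = 1/288
3j²(3 5 4; 0 0 0) = Δ·Π!·Σ² = 20/1001  (sign +1)
sum: t=0:+1/17280 = 1/17280
3j²(3 5 4; 2 -5 3) = Δ·Π!·Σ² = 35/858  (sign -1)
combine: 4πI² = 693·20/1001·35/858 = 1050/1859
take √, sign -1: I = -0.21200691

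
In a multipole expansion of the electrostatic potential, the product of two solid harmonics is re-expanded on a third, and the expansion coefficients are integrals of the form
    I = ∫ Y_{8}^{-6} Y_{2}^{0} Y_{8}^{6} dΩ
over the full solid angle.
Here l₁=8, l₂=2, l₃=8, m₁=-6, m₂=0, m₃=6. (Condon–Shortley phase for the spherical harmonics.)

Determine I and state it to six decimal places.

-0.079678

Rules hold: Σm=0, L=18 even, 6≤8≤10.
N = 17·5·17 = 1445
Δ = 2!·14!·2!/19! = 1/348840
Racah Σ t=0..2: t=0:+1/116121600 t=1:−1/25401600 t=2:+1/116121600 = -1/45158400
⇒ 3j(8 2 8; 0 0 0)² = 24/1615, sgn -1
Racah Σ t=0..2: t=0:+1/348713164800 t=1:−1/6227020800 t=2:+1/3832012800 = 1/9686476800
⇒ 3j(8 2 8; -6 0 6)² = 6/1615, sgn +1
4πI² = N·(3j₀)²·(3jₘ)² = 144/1805
I = -1·√(0.0797784/4π) = -0.07967787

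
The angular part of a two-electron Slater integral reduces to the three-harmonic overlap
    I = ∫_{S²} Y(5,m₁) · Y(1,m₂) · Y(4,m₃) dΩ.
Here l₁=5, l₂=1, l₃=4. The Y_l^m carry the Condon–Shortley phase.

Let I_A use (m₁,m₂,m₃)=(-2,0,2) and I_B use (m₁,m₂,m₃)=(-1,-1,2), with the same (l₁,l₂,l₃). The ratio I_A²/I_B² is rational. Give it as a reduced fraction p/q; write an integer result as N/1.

Same 5,1,4: normalisation and zero-m 3j drop out of the ratio.
A: Δ: 2! 8! 0! / 11! → 1/495; sum: t=1:−1/1440 = -1/1440; 3j²(5 1 4; -2 0 2) = Δ·Π!·Σ² = 7/165  (sign -1)
B: Δ: 2! 8! 0! / 11! → 1/495; sum: t=0:+1/2880 = 1/2880; 3j²(5 1 4; -1 -1 2) = Δ·Π!·Σ² = 2/165  (sign +1)
I_A²/I_B² = (7/165)/(2/165) = 7/2

7/2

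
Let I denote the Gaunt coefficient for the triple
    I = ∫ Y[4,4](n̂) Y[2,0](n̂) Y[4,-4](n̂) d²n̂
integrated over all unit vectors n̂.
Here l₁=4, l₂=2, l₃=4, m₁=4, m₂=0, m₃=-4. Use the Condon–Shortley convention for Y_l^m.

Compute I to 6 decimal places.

-0.229376

m-sum 0 ✓  L=10 even ✓  2≤4≤6 ✓
Π(2lᵢ+1) = 9×5×9 = 405
triangle coeff Δ(4,2,4) = 1/13860
Σ_t [0,2]: t=0:+1/192 t=1:−1/36 t=2:+1/192 = -5/288
(3j)²=20/693 [(4 2 4; 0 0 0)], sign=-1
Σ_t [0,0]: t=0:+1/2880 = 1/2880
(3j)²=28/495 [(4 2 4; 4 0 -4)], sign=+1
⇒ 4πI² = 80/121
I = (-1)√(80/121/(4π)) = -0.22937568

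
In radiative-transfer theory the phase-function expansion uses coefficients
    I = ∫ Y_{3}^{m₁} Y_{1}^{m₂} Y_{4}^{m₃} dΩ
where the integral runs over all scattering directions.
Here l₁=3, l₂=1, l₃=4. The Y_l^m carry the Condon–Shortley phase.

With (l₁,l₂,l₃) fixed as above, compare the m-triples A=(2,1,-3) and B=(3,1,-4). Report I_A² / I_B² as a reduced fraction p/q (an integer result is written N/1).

3/4

l's match ⇒ only the (l;m) 3-j factors differ between A and B.
A: triangle coeff Δ(3,1,4) = 1/252; Σ_t [0,0]: t=0:+1/240 = 1/240; (3j)²=1/12 [(3 1 4; 2 1 -3)], sign=-1
B: triangle coeff Δ(3,1,4) = 1/252; Σ_t [0,0]: t=0:+1/1440 = 1/1440; (3j)²=1/9 [(3 1 4; 3 1 -4)], sign=+1
I_A²/I_B² = (1/12)/(1/9) = 3/4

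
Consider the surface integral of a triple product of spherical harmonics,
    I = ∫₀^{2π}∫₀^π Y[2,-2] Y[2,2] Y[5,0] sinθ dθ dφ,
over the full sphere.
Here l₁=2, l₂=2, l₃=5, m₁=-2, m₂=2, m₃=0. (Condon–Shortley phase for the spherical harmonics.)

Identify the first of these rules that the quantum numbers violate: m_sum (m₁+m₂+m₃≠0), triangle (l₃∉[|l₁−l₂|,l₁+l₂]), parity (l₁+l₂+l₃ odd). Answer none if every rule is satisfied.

m₁+m₂+m₃ = -2 + 2 + 0 = 0  ✓
triangle: |2−2|=0 ≤ l₃=5 ≤ 2+2=4  ✗
parity: l₁+l₂+l₃ = 9 is odd

triangle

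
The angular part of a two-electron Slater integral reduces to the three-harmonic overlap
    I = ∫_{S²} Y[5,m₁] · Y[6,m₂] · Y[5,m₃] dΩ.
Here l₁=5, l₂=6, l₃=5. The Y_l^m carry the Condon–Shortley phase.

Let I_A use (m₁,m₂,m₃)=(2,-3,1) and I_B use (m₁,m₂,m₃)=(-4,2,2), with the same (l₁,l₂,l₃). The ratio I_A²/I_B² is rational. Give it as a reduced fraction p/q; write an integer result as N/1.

3/7

Same 5,6,5: normalisation and zero-m 3j drop out of the ratio.
A: Δ: 6! 4! 6! / 17! → 1/28588560; sum: t=0:+1/155520 t=1:−1/23040 t=2:+1/34560 t=3:−1/622080 = -1/103680; 3j²(5 6 5; 2 -3 1) = Δ·Π!·Σ² = 9/2431  (sign -1)
B: Δ: 6! 4! 6! / 17! → 1/28588560; sum: t=5:−1/103680 t=6:+1/207360 = -1/207360; 3j²(5 6 5; -4 2 2) = Δ·Π!·Σ² = 21/2431  (sign +1)
I_A²/I_B² = (9/2431)/(21/2431) = 3/7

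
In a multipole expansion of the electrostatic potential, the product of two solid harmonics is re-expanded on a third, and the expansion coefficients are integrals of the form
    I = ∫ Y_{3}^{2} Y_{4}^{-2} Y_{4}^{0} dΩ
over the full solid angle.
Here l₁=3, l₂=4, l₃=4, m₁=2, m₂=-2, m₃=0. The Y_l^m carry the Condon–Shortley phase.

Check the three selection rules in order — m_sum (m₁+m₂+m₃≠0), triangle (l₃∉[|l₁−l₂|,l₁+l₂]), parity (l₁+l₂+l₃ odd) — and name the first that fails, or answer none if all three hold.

Σmᵢ = 0  ✓
l₃∈[|l₁−l₂|,l₁+l₂]=[1,7], have l₃=4  ✓
Σlᵢ = 11 ⇒ odd  ✗

parity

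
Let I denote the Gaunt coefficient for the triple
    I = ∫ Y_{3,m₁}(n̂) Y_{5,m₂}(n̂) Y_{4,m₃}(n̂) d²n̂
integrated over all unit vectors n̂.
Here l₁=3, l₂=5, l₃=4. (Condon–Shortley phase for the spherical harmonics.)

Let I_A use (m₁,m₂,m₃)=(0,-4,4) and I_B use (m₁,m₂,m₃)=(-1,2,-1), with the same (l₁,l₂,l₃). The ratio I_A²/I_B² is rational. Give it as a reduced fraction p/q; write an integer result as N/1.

Same 3,5,4: normalisation and zero-m 3j drop out of the ratio.
A: Δ: 4! 2! 6! / 13! → 1/180180; sum: t=1:−1/8640 = -1/8640; 3j²(3 5 4; 0 -4 4) = Δ·Π!·Σ² = 28/715  (sign -1)
B: Δ: 4! 2! 6! / 13! → 1/180180; sum: t=2:+1/960 t=3:−1/288 t=4:+1/1728 = -1/540; 3j²(3 5 4; -1 2 -1) = Δ·Π!·Σ² = 128/6435  (sign +1)
I_A²/I_B² = (28/715)/(128/6435) = 63/32

63/32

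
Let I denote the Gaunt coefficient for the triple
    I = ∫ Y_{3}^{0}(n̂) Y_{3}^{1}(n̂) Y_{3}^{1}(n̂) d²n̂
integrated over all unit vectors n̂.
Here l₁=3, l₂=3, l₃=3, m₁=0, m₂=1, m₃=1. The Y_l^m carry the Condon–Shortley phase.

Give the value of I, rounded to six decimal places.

0.000000

Σmᵢ = 2 ≠ 0, so the φ-integral vanishes; I = 0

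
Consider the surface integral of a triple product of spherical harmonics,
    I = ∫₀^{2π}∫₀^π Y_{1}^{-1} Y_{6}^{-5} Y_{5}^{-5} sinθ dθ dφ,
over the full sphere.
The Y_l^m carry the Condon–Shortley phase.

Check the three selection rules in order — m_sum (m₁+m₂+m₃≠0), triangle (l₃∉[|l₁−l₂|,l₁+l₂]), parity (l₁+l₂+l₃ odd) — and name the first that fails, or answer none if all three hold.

m_sum

m₁+m₂+m₃ = -1 − 5 − 5 = -11  ✗
triangle: |1−6|=5 ≤ l₃=5 ≤ 1+6=7
parity: l₁+l₂+l₃ = 12 is even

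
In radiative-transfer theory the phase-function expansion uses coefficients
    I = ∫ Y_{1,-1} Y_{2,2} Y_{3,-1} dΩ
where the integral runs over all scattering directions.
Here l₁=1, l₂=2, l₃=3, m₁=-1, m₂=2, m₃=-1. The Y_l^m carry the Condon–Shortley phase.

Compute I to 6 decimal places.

-0.082589

Checks pass: Σm=0; 6 even; l₃=3∈[1,3].
(2·1+1)(2·2+1)(2·3+1) = 105
Δ: 0! 2! 4! / 7! → 1/105
sum: t=0:+1/4 = 1/4
3j²(1 2 3; 0 0 0) = Δ·Π!·Σ² = 3/35  (sign -1)
sum: t=0:+1/48 = 1/48
3j²(1 2 3; -1 2 -1) = Δ·Π!·Σ² = 1/105  (sign +1)
combine: 4πI² = 105·3/35·1/105 = 3/35
take √, sign -1: I = -0.08258890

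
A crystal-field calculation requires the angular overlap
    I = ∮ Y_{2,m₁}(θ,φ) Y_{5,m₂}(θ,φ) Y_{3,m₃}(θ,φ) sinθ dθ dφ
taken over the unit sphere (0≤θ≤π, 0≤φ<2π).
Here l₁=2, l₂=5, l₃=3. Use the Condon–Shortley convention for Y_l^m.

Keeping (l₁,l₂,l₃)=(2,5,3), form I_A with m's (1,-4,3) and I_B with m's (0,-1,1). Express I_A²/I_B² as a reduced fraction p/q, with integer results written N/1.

14/15

Same 2,5,3: normalisation and zero-m 3j drop out of the ratio.
A: Δ: 4! 0! 6! / 11! → 1/2310; sum: t=1:−1/4320 = -1/4320; 3j²(2 5 3; 1 -4 3) = Δ·Π!·Σ² = 2/55  (sign -1)
B: Δ: 4! 0! 6! / 11! → 1/2310; sum: t=2:+1/192 = 1/192; 3j²(2 5 3; 0 -1 1) = Δ·Π!·Σ² = 3/77  (sign +1)
I_A²/I_B² = (2/55)/(3/77) = 14/15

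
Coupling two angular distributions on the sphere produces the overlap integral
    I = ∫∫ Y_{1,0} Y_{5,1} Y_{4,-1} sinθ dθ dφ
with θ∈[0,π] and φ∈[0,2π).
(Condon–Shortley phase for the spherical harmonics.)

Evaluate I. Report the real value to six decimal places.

-0.240571

Checks pass: Σm=0; 10 even; l₃=4∈[4,6].
(2·1+1)(2·5+1)(2·4+1) = 297
Δ: 2! 0! 8! / 11! → 1/495
sum: t=1:−1/576 = -1/576
3j²(1 5 4; 0 0 0) = Δ·Π!·Σ² = 5/99  (sign -1)
sum: t=1:−1/720 = -1/720
3j²(1 5 4; 0 1 -1) = Δ·Π!·Σ² = 8/165  (sign +1)
combine: 4πI² = 297·5/99·8/165 = 8/11
take √, sign -1: I = -0.24057125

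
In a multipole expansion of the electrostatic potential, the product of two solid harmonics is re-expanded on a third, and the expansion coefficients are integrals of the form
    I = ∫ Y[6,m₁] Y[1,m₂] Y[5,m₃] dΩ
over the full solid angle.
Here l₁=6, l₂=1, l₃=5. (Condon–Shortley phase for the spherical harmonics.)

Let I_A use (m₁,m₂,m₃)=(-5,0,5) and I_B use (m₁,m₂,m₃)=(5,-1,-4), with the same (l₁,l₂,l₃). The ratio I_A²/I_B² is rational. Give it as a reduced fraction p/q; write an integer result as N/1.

1/5

Shared (l₁,l₂,l₃)=(6,1,5): N and (l;000)² cancel in I_A²/I_B².
A: Δ = 2!·10!·0!/13! = 1/858; Racah Σ t=1..1: t=1:−1/3628800 = -1/3628800; ⇒ 3j(6 1 5; -5 0 5)² = 1/78, sgn -1
B: Δ = 2!·10!·0!/13! = 1/858; Racah Σ t=0..0: t=0:+1/725760 = 1/725760; ⇒ 3j(6 1 5; 5 -1 -4)² = 5/78, sgn -1
I_A²/I_B² = (1/78)/(5/78) = 1/5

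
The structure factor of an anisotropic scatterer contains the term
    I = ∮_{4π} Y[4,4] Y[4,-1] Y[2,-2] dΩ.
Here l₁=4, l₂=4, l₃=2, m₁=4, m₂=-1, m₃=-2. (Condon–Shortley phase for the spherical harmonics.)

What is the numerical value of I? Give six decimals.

0.000000

m-sum = 4 − 1 − 2 = 1 ≠ 0 ⇒ I = 0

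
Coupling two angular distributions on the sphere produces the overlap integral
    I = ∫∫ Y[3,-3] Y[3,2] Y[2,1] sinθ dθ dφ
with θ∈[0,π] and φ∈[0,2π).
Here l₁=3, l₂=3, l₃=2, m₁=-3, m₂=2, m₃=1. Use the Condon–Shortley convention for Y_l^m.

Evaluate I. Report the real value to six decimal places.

m-sum 0 ✓  L=8 even ✓  0≤2≤6 ✓
Π(2lᵢ+1) = 7×7×5 = 245
triangle coeff Δ(3,3,2) = 1/3780
Σ_t [1,3]: t=1:−1/24 t=2:+1/4 t=3:−1/24 = 1/6
(3j)²=4/105 [(3 3 2; 0 0 0)], sign=+1
Σ_t [4,4]: t=4:+1/48 = 1/48
(3j)²=5/84 [(3 3 2; -3 2 1)], sign=-1
⇒ 4πI² = 5/9
I = (-1)√(5/9/(4π)) = -0.21026104

-0.210261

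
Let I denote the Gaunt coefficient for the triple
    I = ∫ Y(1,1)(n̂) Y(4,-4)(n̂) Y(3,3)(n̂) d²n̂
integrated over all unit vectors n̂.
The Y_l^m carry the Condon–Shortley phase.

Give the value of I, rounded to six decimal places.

Rules hold: Σm=0, L=8 even, 3≤3≤5.
N = 3·9·7 = 189
Δ = 2!·0!·6!/9! = 1/252
Racah Σ t=1..1: t=1:−1/36 = -1/36
⇒ 3j(1 4 3; 0 0 0)² = 4/63, sgn +1
Racah Σ t=0..0: t=0:+1/1440 = 1/1440
⇒ 3j(1 4 3; 1 -4 3)² = 1/9, sgn +1
4πI² = N·(3j₀)²·(3jₘ)² = 4/3
I = +1·√(1.33333/4π) = 0.32573501

0.325735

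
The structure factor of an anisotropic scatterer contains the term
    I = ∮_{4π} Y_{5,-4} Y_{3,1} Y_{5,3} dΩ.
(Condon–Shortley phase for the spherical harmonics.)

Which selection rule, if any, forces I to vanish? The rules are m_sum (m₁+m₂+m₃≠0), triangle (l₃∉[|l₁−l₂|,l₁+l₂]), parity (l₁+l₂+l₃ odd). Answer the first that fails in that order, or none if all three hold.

parity

Σmᵢ = 0  ✓
l₃∈[|l₁−l₂|,l₁+l₂]=[2,8], have l₃=5  ✓
Σlᵢ = 13 ⇒ odd  ✗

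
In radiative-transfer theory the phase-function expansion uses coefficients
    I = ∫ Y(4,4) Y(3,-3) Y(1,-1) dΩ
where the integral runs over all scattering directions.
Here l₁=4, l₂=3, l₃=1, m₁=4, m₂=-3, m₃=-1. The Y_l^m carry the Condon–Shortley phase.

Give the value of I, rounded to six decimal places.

m-sum 0 ✓  L=8 even ✓  1≤1≤7 ✓
Π(2lᵢ+1) = 9×7×3 = 189
triangle coeff Δ(4,3,1) = 1/252
Σ_t [3,3]: t=3:−1/36 = -1/36
(3j)²=4/63 [(4 3 1; 0 0 0)], sign=+1
Σ_t [0,0]: t=0:+1/1440 = 1/1440
(3j)²=1/9 [(4 3 1; 4 -3 -1)], sign=+1
⇒ 4πI² = 4/3
I = (+1)√(4/3/(4π)) = 0.32573501

0.325735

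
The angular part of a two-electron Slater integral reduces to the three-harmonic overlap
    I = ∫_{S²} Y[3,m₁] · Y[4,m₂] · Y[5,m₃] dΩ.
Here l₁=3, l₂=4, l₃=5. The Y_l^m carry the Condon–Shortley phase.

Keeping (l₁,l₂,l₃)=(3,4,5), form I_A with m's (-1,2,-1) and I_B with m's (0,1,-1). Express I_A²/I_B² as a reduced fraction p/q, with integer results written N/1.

1849/2166

Shared (l₁,l₂,l₃)=(3,4,5): N and (l;000)² cancel in I_A²/I_B².
A: Δ = 2!·4!·6!/13! = 1/180180; Racah Σ t=0..2: t=0:+1/34560 t=1:−1/720 t=2:+1/384 = 43/34560; ⇒ 3j(3 4 5; -1 2 -1)² = 1849/180180, sgn +1
B: Δ = 2!·4!·6!/13! = 1/180180; Racah Σ t=0..2: t=0:+1/1440 t=1:−1/192 t=2:+1/432 = -19/8640; ⇒ 3j(3 4 5; 0 1 -1)² = 361/30030, sgn -1
I_A²/I_B² = (1849/180180)/(361/30030) = 1849/2166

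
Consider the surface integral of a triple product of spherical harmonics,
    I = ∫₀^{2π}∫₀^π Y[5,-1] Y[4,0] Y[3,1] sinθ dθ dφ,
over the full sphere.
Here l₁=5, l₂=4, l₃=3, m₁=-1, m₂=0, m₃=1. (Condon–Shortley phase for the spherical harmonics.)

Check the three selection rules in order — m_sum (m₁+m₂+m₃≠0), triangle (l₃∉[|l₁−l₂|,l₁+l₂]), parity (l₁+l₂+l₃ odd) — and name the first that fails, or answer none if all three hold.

azimuthal sum: -1 + 0 + 1 = 0  ✓
1 ≤ 3 ≤ 9 (triangle on l)  ✓
L = 5 + 4 + 3 = 12 (even)  ✓

none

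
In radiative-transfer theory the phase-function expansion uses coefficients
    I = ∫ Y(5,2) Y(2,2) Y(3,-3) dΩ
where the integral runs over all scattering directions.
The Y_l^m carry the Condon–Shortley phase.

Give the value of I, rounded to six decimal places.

Σmᵢ = 1 ≠ 0, so the φ-integral vanishes; I = 0

0.000000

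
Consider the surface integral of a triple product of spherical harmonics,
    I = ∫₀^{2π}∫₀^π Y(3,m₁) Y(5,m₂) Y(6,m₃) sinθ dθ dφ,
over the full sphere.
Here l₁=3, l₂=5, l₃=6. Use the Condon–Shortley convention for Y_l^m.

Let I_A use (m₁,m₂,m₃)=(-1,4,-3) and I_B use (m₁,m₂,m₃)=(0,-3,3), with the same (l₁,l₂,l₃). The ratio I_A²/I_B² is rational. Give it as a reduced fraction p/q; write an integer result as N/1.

24/1

l's match ⇒ only the (l;m) 3-j factors differ between A and B.
A: triangle coeff Δ(3,5,6) = 1/675675; Σ_t [1,2]: t=1:−1/241920 t=2:+1/40320 = 1/48384; (3j)²=24/1001 [(3 5 6; -1 4 -3)], sign=-1
B: triangle coeff Δ(3,5,6) = 1/675675; Σ_t [0,2]: t=0:+1/17280 t=1:−1/20160 t=2:+1/483840 = 1/96768; (3j)²=1/1001 [(3 5 6; 0 -3 3)], sign=-1
I_A²/I_B² = (24/1001)/(1/1001) = 24/1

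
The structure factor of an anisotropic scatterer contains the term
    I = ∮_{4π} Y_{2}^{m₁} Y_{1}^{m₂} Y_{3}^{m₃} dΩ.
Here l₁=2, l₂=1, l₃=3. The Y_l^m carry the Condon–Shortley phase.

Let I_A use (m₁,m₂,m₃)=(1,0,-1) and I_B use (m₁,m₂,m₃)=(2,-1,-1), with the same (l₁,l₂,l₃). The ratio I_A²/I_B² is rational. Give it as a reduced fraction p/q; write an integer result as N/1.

Same 2,1,3: normalisation and zero-m 3j drop out of the ratio.
A: Δ: 0! 4! 2! / 7! → 1/105; sum: t=0:+1/6 = 1/6; 3j²(2 1 3; 1 0 -1) = Δ·Π!·Σ² = 8/105  (sign +1)
B: Δ: 0! 4! 2! / 7! → 1/105; sum: t=0:+1/48 = 1/48; 3j²(2 1 3; 2 -1 -1) = Δ·Π!·Σ² = 1/105  (sign +1)
I_A²/I_B² = (8/105)/(1/105) = 8/1

8/1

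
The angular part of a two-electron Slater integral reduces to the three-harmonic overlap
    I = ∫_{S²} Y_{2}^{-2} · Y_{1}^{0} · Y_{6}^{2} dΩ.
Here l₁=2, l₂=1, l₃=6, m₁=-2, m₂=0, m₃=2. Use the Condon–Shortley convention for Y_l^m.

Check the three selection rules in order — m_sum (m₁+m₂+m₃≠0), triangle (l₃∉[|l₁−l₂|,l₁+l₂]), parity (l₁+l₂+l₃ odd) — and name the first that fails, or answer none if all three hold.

azimuthal sum: -2 + 0 + 2 = 0  ✓
1 ≤ 6 ≤ 3 (triangle on l)  ✗
L = 2 + 1 + 6 = 9 (odd)

triangle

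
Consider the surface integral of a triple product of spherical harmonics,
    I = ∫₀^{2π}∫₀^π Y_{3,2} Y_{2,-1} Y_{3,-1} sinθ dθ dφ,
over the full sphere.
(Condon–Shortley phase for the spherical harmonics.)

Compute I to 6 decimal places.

Rules hold: Σm=0, L=8 even, 1≤3≤5.
N = 7·5·7 = 245
Δ = 2!·4!·2!/9! = 1/3780
Racah Σ t=0..2: t=0:+1/24 t=1:−1/4 t=2:+1/24 = -1/6
⇒ 3j(3 2 3; 0 0 0)² = 4/105, sgn +1
Racah Σ t=0..1: t=0:+1/12 t=1:−1/48 = 1/16
⇒ 3j(3 2 3; 2 -1 -1)² = 1/28, sgn +1
4πI² = N·(3j₀)²·(3jₘ)² = 1/3
I = +1·√(0.333333/4π) = 0.16286750

0.162868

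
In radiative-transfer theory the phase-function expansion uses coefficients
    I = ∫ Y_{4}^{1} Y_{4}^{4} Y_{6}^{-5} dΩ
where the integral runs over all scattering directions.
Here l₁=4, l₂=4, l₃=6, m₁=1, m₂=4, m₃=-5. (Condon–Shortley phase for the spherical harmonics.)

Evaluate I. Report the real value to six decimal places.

0.200167

Checks pass: Σm=0; 14 even; l₃=6∈[0,8].
(2·4+1)(2·4+1)(2·6+1) = 1053
Δ: 2! 6! 6! / 15! → 1/1261260
sum: t=0:+1/4608 t=1:−1/1296 t=2:+1/4608 = -7/20736
3j²(4 4 6; 0 0 0) = Δ·Π!·Σ² = 20/1287  (sign -1)
sum: t=2:+1/172800 = 1/172800
3j²(4 4 6; 1 4 -5) = Δ·Π!·Σ² = 2/65  (sign -1)
combine: 4πI² = 1053·20/1287·2/65 = 72/143
take √, sign +1: I = 0.20016738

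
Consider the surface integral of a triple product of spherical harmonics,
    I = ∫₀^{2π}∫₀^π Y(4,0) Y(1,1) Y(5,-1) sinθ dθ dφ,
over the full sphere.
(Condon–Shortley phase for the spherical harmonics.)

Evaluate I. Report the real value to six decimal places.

-0.190188

m-sum 0 ✓  L=10 even ✓  3≤5≤5 ✓
Π(2lᵢ+1) = 9×3×11 = 297
triangle coeff Δ(4,1,5) = 1/495
Σ_t [0,0]: t=0:+1/576 = 1/576
(3j)²=5/99 [(4 1 5; 0 0 0)], sign=-1
Σ_t [0,0]: t=0:+1/1152 = 1/1152
(3j)²=1/33 [(4 1 5; 0 1 -1)], sign=+1
⇒ 4πI² = 5/11
I = (-1)√(5/11/(4π)) = -0.19018827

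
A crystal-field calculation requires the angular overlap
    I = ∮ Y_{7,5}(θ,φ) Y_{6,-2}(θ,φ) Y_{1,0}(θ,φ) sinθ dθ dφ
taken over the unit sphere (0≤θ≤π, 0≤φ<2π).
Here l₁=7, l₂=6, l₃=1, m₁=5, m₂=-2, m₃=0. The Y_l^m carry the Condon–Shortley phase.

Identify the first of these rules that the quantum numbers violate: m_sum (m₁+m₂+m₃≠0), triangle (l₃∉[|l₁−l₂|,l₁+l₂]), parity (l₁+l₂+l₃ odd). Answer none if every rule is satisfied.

azimuthal sum: 5 − 2 + 0 = 3  ✗
1 ≤ 1 ≤ 13 (triangle on l)
L = 7 + 6 + 1 = 14 (even)

m_sum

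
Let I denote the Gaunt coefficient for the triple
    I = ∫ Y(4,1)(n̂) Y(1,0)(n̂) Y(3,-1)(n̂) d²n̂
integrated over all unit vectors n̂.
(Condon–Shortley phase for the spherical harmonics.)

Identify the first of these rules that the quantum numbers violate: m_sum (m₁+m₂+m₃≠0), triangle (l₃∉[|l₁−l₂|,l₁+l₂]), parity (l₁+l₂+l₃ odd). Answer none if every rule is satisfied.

none

m₁+m₂+m₃ = 1 + 0 − 1 = 0  ✓
triangle: |4−1|=3 ≤ l₃=3 ≤ 4+1=5  ✓
parity: l₁+l₂+l₃ = 8 is even  ✓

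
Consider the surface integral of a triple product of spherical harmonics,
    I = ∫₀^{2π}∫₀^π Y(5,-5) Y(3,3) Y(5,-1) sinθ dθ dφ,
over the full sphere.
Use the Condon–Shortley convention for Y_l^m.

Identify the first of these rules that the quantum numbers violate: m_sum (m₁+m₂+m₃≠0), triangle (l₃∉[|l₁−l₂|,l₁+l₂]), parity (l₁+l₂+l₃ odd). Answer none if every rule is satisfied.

m_sum

Σmᵢ = -3  ✗
l₃∈[|l₁−l₂|,l₁+l₂]=[2,8], have l₃=5
Σlᵢ = 13 ⇒ odd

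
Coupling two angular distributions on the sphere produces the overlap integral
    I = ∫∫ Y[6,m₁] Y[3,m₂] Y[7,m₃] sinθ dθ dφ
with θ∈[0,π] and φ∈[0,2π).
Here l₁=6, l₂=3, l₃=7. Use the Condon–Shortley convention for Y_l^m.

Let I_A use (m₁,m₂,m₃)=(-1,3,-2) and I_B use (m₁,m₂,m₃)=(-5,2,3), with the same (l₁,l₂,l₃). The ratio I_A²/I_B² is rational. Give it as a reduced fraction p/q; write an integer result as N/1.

Same 6,3,7: normalisation and zero-m 3j drop out of the ratio.
A: Δ: 2! 10! 4! / 17! → 1/2042040; sum: t=2:+1/691200 = 1/691200; 3j²(6 3 7; -1 3 -2) = Δ·Π!·Σ² = 189/9724  (sign -1)
B: Δ: 2! 10! 4! / 17! → 1/2042040; sum: t=1:−1/87091200 t=2:+1/4354560 = 19/87091200; 3j²(6 3 7; -5 2 3) = Δ·Π!·Σ² = 361/37128  (sign +1)
I_A²/I_B² = (189/9724)/(361/37128) = 7938/3971

7938/3971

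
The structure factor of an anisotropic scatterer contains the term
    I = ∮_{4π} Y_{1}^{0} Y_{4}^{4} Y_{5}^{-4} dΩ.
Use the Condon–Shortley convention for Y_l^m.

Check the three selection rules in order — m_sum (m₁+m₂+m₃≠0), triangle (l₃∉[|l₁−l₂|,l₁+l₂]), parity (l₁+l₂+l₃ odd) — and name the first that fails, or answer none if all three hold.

m₁+m₂+m₃ = 0 + 4 − 4 = 0  ✓
triangle: |1−4|=3 ≤ l₃=5 ≤ 1+4=5  ✓
parity: l₁+l₂+l₃ = 10 is even  ✓

none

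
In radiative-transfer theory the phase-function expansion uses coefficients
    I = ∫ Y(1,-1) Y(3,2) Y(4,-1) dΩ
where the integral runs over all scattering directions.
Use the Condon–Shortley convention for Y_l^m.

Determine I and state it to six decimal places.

Checks pass: Σm=0; 8 even; l₃=4∈[2,4].
(2·1+1)(2·3+1)(2·4+1) = 189
Δ: 0! 2! 6! / 9! → 1/252
sum: t=0:+1/36 = 1/36
3j²(1 3 4; 0 0 0) = Δ·Π!·Σ² = 4/63  (sign +1)
sum: t=0:+1/240 = 1/240
3j²(1 3 4; -1 2 -1) = Δ·Π!·Σ² = 1/84  (sign -1)
combine: 4πI² = 189·4/63·1/84 = 1/7
take √, sign -1: I = -0.10662181

-0.106622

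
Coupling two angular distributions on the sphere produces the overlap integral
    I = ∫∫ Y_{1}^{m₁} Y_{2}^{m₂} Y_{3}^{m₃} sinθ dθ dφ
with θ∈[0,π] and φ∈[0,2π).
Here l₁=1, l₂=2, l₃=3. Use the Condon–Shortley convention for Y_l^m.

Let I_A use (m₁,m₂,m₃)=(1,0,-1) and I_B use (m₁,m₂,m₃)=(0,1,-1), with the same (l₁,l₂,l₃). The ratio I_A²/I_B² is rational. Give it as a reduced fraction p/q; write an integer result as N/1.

Same 1,2,3: normalisation and zero-m 3j drop out of the ratio.
A: Δ: 0! 2! 4! / 7! → 1/105; sum: t=0:+1/8 = 1/8; 3j²(1 2 3; 1 0 -1) = Δ·Π!·Σ² = 2/35  (sign +1)
B: Δ: 0! 2! 4! / 7! → 1/105; sum: t=0:+1/6 = 1/6; 3j²(1 2 3; 0 1 -1) = Δ·Π!·Σ² = 8/105  (sign +1)
I_A²/I_B² = (2/35)/(8/105) = 3/4

3/4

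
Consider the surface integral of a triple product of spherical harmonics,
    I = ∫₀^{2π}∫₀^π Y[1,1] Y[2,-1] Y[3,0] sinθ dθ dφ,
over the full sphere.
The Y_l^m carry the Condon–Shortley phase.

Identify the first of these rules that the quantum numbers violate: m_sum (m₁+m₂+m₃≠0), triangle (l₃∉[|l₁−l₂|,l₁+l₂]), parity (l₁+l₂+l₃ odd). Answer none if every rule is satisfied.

Σmᵢ = 0  ✓
l₃∈[|l₁−l₂|,l₁+l₂]=[1,3], have l₃=3  ✓
Σlᵢ = 6 ⇒ even  ✓

none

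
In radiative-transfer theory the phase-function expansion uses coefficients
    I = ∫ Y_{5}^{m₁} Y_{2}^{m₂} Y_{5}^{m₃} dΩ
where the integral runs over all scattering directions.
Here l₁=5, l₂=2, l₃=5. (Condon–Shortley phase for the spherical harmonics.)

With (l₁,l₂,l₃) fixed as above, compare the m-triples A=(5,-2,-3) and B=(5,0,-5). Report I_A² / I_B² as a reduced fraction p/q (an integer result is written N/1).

2/15

l's match ⇒ only the (l;m) 3-j factors differ between A and B.
A: triangle coeff Δ(5,2,5) = 1/38610; Σ_t [0,0]: t=0:+1/161280 = 1/161280; (3j)²=1/143 [(5 2 5; 5 -2 -3)], sign=+1
B: triangle coeff Δ(5,2,5) = 1/38610; Σ_t [0,0]: t=0:+1/161280 = 1/161280; (3j)²=15/286 [(5 2 5; 5 0 -5)], sign=+1
I_A²/I_B² = (1/143)/(15/286) = 2/15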